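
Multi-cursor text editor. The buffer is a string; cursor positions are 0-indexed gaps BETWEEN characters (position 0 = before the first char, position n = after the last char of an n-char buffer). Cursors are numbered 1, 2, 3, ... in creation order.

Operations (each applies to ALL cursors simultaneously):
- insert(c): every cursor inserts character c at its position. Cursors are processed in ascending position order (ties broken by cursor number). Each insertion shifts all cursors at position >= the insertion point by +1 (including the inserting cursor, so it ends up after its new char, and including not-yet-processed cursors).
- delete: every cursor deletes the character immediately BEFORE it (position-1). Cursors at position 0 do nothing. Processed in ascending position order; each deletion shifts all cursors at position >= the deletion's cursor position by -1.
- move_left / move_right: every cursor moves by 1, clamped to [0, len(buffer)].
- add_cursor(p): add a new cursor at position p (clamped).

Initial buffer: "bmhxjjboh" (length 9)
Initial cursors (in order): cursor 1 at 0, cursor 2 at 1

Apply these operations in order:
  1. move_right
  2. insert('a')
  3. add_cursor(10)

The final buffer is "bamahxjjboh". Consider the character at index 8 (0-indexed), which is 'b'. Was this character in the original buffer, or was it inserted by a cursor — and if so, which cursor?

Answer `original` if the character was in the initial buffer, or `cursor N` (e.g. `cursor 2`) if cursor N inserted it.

Answer: original

Derivation:
After op 1 (move_right): buffer="bmhxjjboh" (len 9), cursors c1@1 c2@2, authorship .........
After op 2 (insert('a')): buffer="bamahxjjboh" (len 11), cursors c1@2 c2@4, authorship .1.2.......
After op 3 (add_cursor(10)): buffer="bamahxjjboh" (len 11), cursors c1@2 c2@4 c3@10, authorship .1.2.......
Authorship (.=original, N=cursor N): . 1 . 2 . . . . . . .
Index 8: author = original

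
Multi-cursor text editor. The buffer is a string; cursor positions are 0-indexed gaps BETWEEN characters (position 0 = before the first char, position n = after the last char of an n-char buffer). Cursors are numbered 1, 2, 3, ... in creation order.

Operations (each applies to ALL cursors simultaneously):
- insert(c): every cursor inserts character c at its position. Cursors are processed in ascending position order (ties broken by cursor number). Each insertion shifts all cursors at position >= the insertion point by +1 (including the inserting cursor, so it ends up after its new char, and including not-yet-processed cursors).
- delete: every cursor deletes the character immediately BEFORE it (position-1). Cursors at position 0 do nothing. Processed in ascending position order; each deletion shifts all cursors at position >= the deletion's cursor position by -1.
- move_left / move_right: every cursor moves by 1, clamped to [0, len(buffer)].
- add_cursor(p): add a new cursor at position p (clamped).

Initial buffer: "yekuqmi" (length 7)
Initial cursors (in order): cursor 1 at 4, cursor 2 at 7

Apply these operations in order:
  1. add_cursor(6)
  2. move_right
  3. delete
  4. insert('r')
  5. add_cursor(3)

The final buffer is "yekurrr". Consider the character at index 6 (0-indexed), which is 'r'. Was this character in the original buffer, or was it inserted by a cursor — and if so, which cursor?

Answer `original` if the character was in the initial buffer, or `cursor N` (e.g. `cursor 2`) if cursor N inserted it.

After op 1 (add_cursor(6)): buffer="yekuqmi" (len 7), cursors c1@4 c3@6 c2@7, authorship .......
After op 2 (move_right): buffer="yekuqmi" (len 7), cursors c1@5 c2@7 c3@7, authorship .......
After op 3 (delete): buffer="yeku" (len 4), cursors c1@4 c2@4 c3@4, authorship ....
After op 4 (insert('r')): buffer="yekurrr" (len 7), cursors c1@7 c2@7 c3@7, authorship ....123
After op 5 (add_cursor(3)): buffer="yekurrr" (len 7), cursors c4@3 c1@7 c2@7 c3@7, authorship ....123
Authorship (.=original, N=cursor N): . . . . 1 2 3
Index 6: author = 3

Answer: cursor 3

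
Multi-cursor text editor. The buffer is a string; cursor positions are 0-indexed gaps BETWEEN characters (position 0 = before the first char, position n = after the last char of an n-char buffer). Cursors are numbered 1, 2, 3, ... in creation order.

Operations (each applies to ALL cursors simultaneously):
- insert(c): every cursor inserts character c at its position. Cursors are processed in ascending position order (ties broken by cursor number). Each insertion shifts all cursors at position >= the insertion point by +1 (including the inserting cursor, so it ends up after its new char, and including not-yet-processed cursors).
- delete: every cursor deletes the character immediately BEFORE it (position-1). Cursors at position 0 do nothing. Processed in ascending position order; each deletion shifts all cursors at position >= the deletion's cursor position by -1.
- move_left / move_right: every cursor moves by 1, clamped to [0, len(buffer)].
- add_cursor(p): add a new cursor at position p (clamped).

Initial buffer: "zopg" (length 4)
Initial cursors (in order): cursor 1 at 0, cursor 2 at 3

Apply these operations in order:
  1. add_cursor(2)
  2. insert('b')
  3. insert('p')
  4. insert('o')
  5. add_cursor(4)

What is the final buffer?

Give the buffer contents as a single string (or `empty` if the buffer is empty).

Answer: bpozobpopbpog

Derivation:
After op 1 (add_cursor(2)): buffer="zopg" (len 4), cursors c1@0 c3@2 c2@3, authorship ....
After op 2 (insert('b')): buffer="bzobpbg" (len 7), cursors c1@1 c3@4 c2@6, authorship 1..3.2.
After op 3 (insert('p')): buffer="bpzobppbpg" (len 10), cursors c1@2 c3@6 c2@9, authorship 11..33.22.
After op 4 (insert('o')): buffer="bpozobpopbpog" (len 13), cursors c1@3 c3@8 c2@12, authorship 111..333.222.
After op 5 (add_cursor(4)): buffer="bpozobpopbpog" (len 13), cursors c1@3 c4@4 c3@8 c2@12, authorship 111..333.222.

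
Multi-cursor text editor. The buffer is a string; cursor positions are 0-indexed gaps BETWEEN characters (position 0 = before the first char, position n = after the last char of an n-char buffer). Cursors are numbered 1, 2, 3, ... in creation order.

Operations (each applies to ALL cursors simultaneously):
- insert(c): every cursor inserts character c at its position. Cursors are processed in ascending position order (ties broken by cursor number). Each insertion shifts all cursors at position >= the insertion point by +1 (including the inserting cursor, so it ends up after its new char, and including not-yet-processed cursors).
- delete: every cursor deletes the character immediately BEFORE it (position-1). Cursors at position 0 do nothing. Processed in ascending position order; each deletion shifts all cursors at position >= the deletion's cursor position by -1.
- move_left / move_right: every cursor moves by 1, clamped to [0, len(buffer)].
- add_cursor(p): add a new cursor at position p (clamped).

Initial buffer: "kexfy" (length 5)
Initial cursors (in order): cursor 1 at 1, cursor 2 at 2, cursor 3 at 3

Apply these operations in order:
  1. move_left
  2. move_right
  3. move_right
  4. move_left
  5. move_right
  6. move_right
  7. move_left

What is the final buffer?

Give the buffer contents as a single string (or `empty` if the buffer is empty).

Answer: kexfy

Derivation:
After op 1 (move_left): buffer="kexfy" (len 5), cursors c1@0 c2@1 c3@2, authorship .....
After op 2 (move_right): buffer="kexfy" (len 5), cursors c1@1 c2@2 c3@3, authorship .....
After op 3 (move_right): buffer="kexfy" (len 5), cursors c1@2 c2@3 c3@4, authorship .....
After op 4 (move_left): buffer="kexfy" (len 5), cursors c1@1 c2@2 c3@3, authorship .....
After op 5 (move_right): buffer="kexfy" (len 5), cursors c1@2 c2@3 c3@4, authorship .....
After op 6 (move_right): buffer="kexfy" (len 5), cursors c1@3 c2@4 c3@5, authorship .....
After op 7 (move_left): buffer="kexfy" (len 5), cursors c1@2 c2@3 c3@4, authorship .....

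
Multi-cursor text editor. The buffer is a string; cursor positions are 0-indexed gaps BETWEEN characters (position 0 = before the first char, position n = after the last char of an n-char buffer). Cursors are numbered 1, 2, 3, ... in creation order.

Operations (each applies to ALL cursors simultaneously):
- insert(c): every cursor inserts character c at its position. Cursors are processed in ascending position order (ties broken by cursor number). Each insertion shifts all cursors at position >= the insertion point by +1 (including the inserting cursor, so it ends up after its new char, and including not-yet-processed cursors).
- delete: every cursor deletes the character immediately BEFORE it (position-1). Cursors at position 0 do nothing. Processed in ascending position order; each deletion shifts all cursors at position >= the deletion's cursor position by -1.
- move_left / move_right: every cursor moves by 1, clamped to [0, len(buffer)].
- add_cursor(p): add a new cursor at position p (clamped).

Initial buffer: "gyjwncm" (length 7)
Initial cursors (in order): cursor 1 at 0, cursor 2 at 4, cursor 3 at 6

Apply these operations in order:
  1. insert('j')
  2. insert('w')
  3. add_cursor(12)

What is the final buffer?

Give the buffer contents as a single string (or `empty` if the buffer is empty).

After op 1 (insert('j')): buffer="jgyjwjncjm" (len 10), cursors c1@1 c2@6 c3@9, authorship 1....2..3.
After op 2 (insert('w')): buffer="jwgyjwjwncjwm" (len 13), cursors c1@2 c2@8 c3@12, authorship 11....22..33.
After op 3 (add_cursor(12)): buffer="jwgyjwjwncjwm" (len 13), cursors c1@2 c2@8 c3@12 c4@12, authorship 11....22..33.

Answer: jwgyjwjwncjwm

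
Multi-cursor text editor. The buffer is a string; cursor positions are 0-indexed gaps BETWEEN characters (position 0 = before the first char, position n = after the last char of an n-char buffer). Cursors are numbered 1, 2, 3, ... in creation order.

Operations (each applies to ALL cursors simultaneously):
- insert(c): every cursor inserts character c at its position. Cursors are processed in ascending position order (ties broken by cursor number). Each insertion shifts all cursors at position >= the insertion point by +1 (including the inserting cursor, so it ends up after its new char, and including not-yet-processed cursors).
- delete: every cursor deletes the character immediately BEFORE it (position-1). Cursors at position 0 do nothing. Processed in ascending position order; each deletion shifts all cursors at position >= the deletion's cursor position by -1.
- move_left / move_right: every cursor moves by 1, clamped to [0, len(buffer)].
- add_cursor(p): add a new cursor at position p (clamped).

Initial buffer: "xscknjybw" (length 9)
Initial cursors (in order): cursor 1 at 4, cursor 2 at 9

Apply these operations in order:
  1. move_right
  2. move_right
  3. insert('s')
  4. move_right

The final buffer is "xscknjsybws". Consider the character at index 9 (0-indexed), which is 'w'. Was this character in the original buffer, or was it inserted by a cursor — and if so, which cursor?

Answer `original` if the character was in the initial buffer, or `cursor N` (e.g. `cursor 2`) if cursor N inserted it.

After op 1 (move_right): buffer="xscknjybw" (len 9), cursors c1@5 c2@9, authorship .........
After op 2 (move_right): buffer="xscknjybw" (len 9), cursors c1@6 c2@9, authorship .........
After op 3 (insert('s')): buffer="xscknjsybws" (len 11), cursors c1@7 c2@11, authorship ......1...2
After op 4 (move_right): buffer="xscknjsybws" (len 11), cursors c1@8 c2@11, authorship ......1...2
Authorship (.=original, N=cursor N): . . . . . . 1 . . . 2
Index 9: author = original

Answer: original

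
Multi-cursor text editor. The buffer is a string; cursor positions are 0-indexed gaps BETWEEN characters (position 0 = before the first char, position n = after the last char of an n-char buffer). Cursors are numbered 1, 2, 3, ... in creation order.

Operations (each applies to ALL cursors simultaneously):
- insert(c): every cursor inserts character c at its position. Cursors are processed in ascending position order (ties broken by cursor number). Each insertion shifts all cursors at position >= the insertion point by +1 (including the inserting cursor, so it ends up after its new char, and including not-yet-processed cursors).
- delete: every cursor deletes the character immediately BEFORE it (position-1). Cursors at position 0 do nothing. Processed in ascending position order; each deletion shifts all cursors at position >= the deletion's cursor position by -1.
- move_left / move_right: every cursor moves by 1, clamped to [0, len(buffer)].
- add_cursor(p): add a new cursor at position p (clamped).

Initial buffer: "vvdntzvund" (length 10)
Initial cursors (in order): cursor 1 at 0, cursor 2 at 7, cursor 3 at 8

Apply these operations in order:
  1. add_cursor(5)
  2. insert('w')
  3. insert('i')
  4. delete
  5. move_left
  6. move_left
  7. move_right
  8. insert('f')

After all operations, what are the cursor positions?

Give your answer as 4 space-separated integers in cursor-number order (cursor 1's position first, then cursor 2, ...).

Answer: 2 12 15 8

Derivation:
After op 1 (add_cursor(5)): buffer="vvdntzvund" (len 10), cursors c1@0 c4@5 c2@7 c3@8, authorship ..........
After op 2 (insert('w')): buffer="wvvdntwzvwuwnd" (len 14), cursors c1@1 c4@7 c2@10 c3@12, authorship 1.....4..2.3..
After op 3 (insert('i')): buffer="wivvdntwizvwiuwind" (len 18), cursors c1@2 c4@9 c2@13 c3@16, authorship 11.....44..22.33..
After op 4 (delete): buffer="wvvdntwzvwuwnd" (len 14), cursors c1@1 c4@7 c2@10 c3@12, authorship 1.....4..2.3..
After op 5 (move_left): buffer="wvvdntwzvwuwnd" (len 14), cursors c1@0 c4@6 c2@9 c3@11, authorship 1.....4..2.3..
After op 6 (move_left): buffer="wvvdntwzvwuwnd" (len 14), cursors c1@0 c4@5 c2@8 c3@10, authorship 1.....4..2.3..
After op 7 (move_right): buffer="wvvdntwzvwuwnd" (len 14), cursors c1@1 c4@6 c2@9 c3@11, authorship 1.....4..2.3..
After op 8 (insert('f')): buffer="wfvvdntfwzvfwufwnd" (len 18), cursors c1@2 c4@8 c2@12 c3@15, authorship 11.....44..22.33..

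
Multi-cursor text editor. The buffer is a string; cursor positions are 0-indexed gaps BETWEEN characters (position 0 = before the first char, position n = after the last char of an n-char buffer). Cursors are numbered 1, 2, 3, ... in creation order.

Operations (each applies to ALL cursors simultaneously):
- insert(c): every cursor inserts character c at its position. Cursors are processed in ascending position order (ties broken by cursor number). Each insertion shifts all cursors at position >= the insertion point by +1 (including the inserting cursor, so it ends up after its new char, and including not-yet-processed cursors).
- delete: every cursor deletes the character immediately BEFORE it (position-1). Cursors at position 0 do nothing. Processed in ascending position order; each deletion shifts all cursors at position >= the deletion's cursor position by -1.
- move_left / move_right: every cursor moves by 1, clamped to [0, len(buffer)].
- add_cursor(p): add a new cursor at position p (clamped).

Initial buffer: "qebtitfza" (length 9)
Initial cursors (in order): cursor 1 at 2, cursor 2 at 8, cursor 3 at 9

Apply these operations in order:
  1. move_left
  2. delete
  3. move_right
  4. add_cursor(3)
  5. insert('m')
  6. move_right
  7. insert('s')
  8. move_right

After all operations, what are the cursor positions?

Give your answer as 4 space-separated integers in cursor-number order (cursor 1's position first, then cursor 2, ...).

Answer: 5 14 14 9

Derivation:
After op 1 (move_left): buffer="qebtitfza" (len 9), cursors c1@1 c2@7 c3@8, authorship .........
After op 2 (delete): buffer="ebtita" (len 6), cursors c1@0 c2@5 c3@5, authorship ......
After op 3 (move_right): buffer="ebtita" (len 6), cursors c1@1 c2@6 c3@6, authorship ......
After op 4 (add_cursor(3)): buffer="ebtita" (len 6), cursors c1@1 c4@3 c2@6 c3@6, authorship ......
After op 5 (insert('m')): buffer="embtmitamm" (len 10), cursors c1@2 c4@5 c2@10 c3@10, authorship .1..4...23
After op 6 (move_right): buffer="embtmitamm" (len 10), cursors c1@3 c4@6 c2@10 c3@10, authorship .1..4...23
After op 7 (insert('s')): buffer="embstmistammss" (len 14), cursors c1@4 c4@8 c2@14 c3@14, authorship .1.1.4.4..2323
After op 8 (move_right): buffer="embstmistammss" (len 14), cursors c1@5 c4@9 c2@14 c3@14, authorship .1.1.4.4..2323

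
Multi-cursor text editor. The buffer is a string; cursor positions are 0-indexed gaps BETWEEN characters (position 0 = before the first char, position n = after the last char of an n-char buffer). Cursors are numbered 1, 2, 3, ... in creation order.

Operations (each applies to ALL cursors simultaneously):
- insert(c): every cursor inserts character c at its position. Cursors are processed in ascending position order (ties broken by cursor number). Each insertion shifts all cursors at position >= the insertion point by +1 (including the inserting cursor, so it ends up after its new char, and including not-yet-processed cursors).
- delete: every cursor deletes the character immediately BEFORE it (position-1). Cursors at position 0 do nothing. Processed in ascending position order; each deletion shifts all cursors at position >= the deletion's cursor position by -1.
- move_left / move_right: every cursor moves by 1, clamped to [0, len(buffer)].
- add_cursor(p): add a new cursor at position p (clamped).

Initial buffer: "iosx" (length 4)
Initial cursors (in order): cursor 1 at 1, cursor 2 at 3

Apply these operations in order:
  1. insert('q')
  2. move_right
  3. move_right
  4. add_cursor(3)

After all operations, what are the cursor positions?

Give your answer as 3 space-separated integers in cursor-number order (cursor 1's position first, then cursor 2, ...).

After op 1 (insert('q')): buffer="iqosqx" (len 6), cursors c1@2 c2@5, authorship .1..2.
After op 2 (move_right): buffer="iqosqx" (len 6), cursors c1@3 c2@6, authorship .1..2.
After op 3 (move_right): buffer="iqosqx" (len 6), cursors c1@4 c2@6, authorship .1..2.
After op 4 (add_cursor(3)): buffer="iqosqx" (len 6), cursors c3@3 c1@4 c2@6, authorship .1..2.

Answer: 4 6 3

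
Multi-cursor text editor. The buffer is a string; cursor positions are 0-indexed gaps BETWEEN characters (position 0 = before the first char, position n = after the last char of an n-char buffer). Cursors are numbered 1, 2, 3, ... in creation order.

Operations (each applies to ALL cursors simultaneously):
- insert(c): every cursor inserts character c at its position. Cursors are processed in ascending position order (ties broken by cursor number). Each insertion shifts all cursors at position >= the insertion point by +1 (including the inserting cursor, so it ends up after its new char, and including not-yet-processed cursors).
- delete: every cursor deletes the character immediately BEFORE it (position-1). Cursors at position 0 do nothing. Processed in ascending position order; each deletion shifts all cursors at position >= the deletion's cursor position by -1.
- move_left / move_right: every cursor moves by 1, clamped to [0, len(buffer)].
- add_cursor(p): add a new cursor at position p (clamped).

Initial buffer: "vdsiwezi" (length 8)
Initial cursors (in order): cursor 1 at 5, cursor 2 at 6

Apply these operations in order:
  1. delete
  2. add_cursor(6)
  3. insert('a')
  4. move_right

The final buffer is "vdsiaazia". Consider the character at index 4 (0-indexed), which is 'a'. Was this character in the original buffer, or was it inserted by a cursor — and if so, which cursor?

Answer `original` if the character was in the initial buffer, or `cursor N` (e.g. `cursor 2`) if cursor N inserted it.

Answer: cursor 1

Derivation:
After op 1 (delete): buffer="vdsizi" (len 6), cursors c1@4 c2@4, authorship ......
After op 2 (add_cursor(6)): buffer="vdsizi" (len 6), cursors c1@4 c2@4 c3@6, authorship ......
After op 3 (insert('a')): buffer="vdsiaazia" (len 9), cursors c1@6 c2@6 c3@9, authorship ....12..3
After op 4 (move_right): buffer="vdsiaazia" (len 9), cursors c1@7 c2@7 c3@9, authorship ....12..3
Authorship (.=original, N=cursor N): . . . . 1 2 . . 3
Index 4: author = 1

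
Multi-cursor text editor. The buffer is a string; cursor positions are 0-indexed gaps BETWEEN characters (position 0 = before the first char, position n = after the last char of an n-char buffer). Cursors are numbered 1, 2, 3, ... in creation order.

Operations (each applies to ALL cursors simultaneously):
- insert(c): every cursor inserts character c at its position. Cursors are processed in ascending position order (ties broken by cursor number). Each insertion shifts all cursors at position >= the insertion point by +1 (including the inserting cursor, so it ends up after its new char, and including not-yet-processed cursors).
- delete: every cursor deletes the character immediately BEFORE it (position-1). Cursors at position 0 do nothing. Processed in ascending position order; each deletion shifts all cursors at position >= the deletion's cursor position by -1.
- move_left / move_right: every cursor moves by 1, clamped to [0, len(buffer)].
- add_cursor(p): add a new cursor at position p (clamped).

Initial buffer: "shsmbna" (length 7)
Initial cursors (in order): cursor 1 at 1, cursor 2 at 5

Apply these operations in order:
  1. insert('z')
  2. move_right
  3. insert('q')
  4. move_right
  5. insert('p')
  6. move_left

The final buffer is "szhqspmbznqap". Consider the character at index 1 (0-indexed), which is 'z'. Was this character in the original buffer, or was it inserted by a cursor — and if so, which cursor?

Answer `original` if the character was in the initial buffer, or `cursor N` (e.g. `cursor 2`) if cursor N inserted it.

After op 1 (insert('z')): buffer="szhsmbzna" (len 9), cursors c1@2 c2@7, authorship .1....2..
After op 2 (move_right): buffer="szhsmbzna" (len 9), cursors c1@3 c2@8, authorship .1....2..
After op 3 (insert('q')): buffer="szhqsmbznqa" (len 11), cursors c1@4 c2@10, authorship .1.1...2.2.
After op 4 (move_right): buffer="szhqsmbznqa" (len 11), cursors c1@5 c2@11, authorship .1.1...2.2.
After op 5 (insert('p')): buffer="szhqspmbznqap" (len 13), cursors c1@6 c2@13, authorship .1.1.1..2.2.2
After op 6 (move_left): buffer="szhqspmbznqap" (len 13), cursors c1@5 c2@12, authorship .1.1.1..2.2.2
Authorship (.=original, N=cursor N): . 1 . 1 . 1 . . 2 . 2 . 2
Index 1: author = 1

Answer: cursor 1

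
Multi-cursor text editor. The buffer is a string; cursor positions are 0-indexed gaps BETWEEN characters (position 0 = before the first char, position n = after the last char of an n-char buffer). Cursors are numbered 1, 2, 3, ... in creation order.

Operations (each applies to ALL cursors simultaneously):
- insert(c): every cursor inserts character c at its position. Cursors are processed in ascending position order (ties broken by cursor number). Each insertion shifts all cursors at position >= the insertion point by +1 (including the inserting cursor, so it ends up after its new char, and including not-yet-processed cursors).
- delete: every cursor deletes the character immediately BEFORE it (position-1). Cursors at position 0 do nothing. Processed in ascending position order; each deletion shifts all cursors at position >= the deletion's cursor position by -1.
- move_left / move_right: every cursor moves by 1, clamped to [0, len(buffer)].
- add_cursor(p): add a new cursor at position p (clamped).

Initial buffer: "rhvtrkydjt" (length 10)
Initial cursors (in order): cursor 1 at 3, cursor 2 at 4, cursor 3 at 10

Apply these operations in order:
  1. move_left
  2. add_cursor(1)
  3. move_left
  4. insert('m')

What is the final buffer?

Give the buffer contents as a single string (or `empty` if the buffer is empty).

Answer: mrmhmvtrkydmjt

Derivation:
After op 1 (move_left): buffer="rhvtrkydjt" (len 10), cursors c1@2 c2@3 c3@9, authorship ..........
After op 2 (add_cursor(1)): buffer="rhvtrkydjt" (len 10), cursors c4@1 c1@2 c2@3 c3@9, authorship ..........
After op 3 (move_left): buffer="rhvtrkydjt" (len 10), cursors c4@0 c1@1 c2@2 c3@8, authorship ..........
After op 4 (insert('m')): buffer="mrmhmvtrkydmjt" (len 14), cursors c4@1 c1@3 c2@5 c3@12, authorship 4.1.2......3..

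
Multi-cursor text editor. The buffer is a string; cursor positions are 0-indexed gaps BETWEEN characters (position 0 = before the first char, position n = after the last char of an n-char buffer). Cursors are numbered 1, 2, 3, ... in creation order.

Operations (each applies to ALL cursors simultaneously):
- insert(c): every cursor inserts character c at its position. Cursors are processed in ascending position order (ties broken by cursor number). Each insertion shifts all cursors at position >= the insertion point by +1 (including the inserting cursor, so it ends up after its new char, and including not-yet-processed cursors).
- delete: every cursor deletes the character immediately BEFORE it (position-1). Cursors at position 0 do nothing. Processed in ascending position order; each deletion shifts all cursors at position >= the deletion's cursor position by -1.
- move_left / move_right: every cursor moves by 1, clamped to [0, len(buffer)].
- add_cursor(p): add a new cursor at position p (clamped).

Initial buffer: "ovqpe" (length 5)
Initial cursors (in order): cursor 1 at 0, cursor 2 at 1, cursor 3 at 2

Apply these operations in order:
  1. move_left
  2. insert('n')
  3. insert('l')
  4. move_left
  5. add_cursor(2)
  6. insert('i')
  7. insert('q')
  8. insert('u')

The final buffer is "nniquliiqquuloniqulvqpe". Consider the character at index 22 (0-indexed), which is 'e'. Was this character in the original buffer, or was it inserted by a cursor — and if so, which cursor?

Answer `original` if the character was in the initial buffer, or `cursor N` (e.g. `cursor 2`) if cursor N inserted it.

Answer: original

Derivation:
After op 1 (move_left): buffer="ovqpe" (len 5), cursors c1@0 c2@0 c3@1, authorship .....
After op 2 (insert('n')): buffer="nnonvqpe" (len 8), cursors c1@2 c2@2 c3@4, authorship 12.3....
After op 3 (insert('l')): buffer="nnllonlvqpe" (len 11), cursors c1@4 c2@4 c3@7, authorship 1212.33....
After op 4 (move_left): buffer="nnllonlvqpe" (len 11), cursors c1@3 c2@3 c3@6, authorship 1212.33....
After op 5 (add_cursor(2)): buffer="nnllonlvqpe" (len 11), cursors c4@2 c1@3 c2@3 c3@6, authorship 1212.33....
After op 6 (insert('i')): buffer="nniliilonilvqpe" (len 15), cursors c4@3 c1@6 c2@6 c3@10, authorship 1241122.333....
After op 7 (insert('q')): buffer="nniqliiqqloniqlvqpe" (len 19), cursors c4@4 c1@9 c2@9 c3@14, authorship 1244112122.3333....
After op 8 (insert('u')): buffer="nniquliiqquuloniqulvqpe" (len 23), cursors c4@5 c1@12 c2@12 c3@18, authorship 1244411212122.33333....
Authorship (.=original, N=cursor N): 1 2 4 4 4 1 1 2 1 2 1 2 2 . 3 3 3 3 3 . . . .
Index 22: author = original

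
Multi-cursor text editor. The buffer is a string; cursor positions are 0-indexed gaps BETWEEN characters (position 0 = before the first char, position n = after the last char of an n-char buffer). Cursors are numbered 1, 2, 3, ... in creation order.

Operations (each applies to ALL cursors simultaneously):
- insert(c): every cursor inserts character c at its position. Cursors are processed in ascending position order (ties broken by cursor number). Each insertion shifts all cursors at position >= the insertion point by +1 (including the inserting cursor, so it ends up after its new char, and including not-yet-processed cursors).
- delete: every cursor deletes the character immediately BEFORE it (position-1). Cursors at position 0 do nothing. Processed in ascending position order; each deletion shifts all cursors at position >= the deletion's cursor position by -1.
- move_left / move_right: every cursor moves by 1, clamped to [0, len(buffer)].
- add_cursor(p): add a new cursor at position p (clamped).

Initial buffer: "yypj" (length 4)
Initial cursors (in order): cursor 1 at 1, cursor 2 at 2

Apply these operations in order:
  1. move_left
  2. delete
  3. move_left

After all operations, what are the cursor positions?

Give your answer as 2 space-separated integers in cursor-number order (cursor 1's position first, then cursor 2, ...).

After op 1 (move_left): buffer="yypj" (len 4), cursors c1@0 c2@1, authorship ....
After op 2 (delete): buffer="ypj" (len 3), cursors c1@0 c2@0, authorship ...
After op 3 (move_left): buffer="ypj" (len 3), cursors c1@0 c2@0, authorship ...

Answer: 0 0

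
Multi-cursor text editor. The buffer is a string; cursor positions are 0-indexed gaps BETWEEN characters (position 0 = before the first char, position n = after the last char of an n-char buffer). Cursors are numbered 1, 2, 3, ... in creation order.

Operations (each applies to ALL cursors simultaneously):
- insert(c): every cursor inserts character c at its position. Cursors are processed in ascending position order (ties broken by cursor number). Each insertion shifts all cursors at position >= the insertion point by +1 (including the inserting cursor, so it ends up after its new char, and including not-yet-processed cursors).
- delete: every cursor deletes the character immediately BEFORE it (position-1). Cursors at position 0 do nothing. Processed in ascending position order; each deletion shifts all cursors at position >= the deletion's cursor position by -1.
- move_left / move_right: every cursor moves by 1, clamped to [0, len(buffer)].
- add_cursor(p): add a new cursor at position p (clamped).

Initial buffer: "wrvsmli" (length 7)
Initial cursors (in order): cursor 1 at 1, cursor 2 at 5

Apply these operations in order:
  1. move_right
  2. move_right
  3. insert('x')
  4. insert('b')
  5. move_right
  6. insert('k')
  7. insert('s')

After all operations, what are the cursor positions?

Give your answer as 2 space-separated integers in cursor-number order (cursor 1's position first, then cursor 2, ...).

After op 1 (move_right): buffer="wrvsmli" (len 7), cursors c1@2 c2@6, authorship .......
After op 2 (move_right): buffer="wrvsmli" (len 7), cursors c1@3 c2@7, authorship .......
After op 3 (insert('x')): buffer="wrvxsmlix" (len 9), cursors c1@4 c2@9, authorship ...1....2
After op 4 (insert('b')): buffer="wrvxbsmlixb" (len 11), cursors c1@5 c2@11, authorship ...11....22
After op 5 (move_right): buffer="wrvxbsmlixb" (len 11), cursors c1@6 c2@11, authorship ...11....22
After op 6 (insert('k')): buffer="wrvxbskmlixbk" (len 13), cursors c1@7 c2@13, authorship ...11.1...222
After op 7 (insert('s')): buffer="wrvxbsksmlixbks" (len 15), cursors c1@8 c2@15, authorship ...11.11...2222

Answer: 8 15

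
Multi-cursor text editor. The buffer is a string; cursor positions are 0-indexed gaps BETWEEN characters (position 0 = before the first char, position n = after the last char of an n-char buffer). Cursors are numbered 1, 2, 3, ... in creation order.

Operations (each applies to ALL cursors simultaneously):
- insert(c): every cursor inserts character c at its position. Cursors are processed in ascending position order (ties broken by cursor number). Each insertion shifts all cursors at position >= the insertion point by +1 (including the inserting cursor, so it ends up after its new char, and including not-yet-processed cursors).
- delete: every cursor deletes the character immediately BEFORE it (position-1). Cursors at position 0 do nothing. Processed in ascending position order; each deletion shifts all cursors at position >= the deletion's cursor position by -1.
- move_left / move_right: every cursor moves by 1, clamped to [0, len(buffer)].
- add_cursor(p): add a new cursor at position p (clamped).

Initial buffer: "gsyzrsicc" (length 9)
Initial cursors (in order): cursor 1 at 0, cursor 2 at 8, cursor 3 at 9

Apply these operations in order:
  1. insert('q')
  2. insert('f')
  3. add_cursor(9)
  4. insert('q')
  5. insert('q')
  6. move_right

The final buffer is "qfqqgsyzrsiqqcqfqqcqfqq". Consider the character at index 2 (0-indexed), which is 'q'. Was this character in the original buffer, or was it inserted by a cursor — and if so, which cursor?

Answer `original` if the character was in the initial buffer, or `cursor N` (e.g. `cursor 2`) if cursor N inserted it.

After op 1 (insert('q')): buffer="qgsyzrsicqcq" (len 12), cursors c1@1 c2@10 c3@12, authorship 1........2.3
After op 2 (insert('f')): buffer="qfgsyzrsicqfcqf" (len 15), cursors c1@2 c2@12 c3@15, authorship 11........22.33
After op 3 (add_cursor(9)): buffer="qfgsyzrsicqfcqf" (len 15), cursors c1@2 c4@9 c2@12 c3@15, authorship 11........22.33
After op 4 (insert('q')): buffer="qfqgsyzrsiqcqfqcqfq" (len 19), cursors c1@3 c4@11 c2@15 c3@19, authorship 111.......4.222.333
After op 5 (insert('q')): buffer="qfqqgsyzrsiqqcqfqqcqfqq" (len 23), cursors c1@4 c4@13 c2@18 c3@23, authorship 1111.......44.2222.3333
After op 6 (move_right): buffer="qfqqgsyzrsiqqcqfqqcqfqq" (len 23), cursors c1@5 c4@14 c2@19 c3@23, authorship 1111.......44.2222.3333
Authorship (.=original, N=cursor N): 1 1 1 1 . . . . . . . 4 4 . 2 2 2 2 . 3 3 3 3
Index 2: author = 1

Answer: cursor 1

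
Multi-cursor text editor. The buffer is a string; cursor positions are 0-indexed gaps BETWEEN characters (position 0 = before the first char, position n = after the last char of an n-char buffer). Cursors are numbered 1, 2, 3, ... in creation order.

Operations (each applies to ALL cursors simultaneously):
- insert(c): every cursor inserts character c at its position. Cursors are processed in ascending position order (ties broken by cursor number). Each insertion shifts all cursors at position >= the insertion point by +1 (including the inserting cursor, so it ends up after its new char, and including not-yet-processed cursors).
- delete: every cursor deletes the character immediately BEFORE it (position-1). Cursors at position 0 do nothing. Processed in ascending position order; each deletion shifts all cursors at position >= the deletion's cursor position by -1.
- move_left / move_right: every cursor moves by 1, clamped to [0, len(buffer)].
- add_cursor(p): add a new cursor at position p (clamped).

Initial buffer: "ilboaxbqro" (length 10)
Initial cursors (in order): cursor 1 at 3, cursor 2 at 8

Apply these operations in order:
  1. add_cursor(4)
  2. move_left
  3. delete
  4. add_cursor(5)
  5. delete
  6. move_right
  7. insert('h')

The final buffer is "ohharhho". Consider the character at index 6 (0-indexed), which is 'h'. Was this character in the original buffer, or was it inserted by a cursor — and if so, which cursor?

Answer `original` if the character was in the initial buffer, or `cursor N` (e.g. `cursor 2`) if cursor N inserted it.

Answer: cursor 4

Derivation:
After op 1 (add_cursor(4)): buffer="ilboaxbqro" (len 10), cursors c1@3 c3@4 c2@8, authorship ..........
After op 2 (move_left): buffer="ilboaxbqro" (len 10), cursors c1@2 c3@3 c2@7, authorship ..........
After op 3 (delete): buffer="ioaxqro" (len 7), cursors c1@1 c3@1 c2@4, authorship .......
After op 4 (add_cursor(5)): buffer="ioaxqro" (len 7), cursors c1@1 c3@1 c2@4 c4@5, authorship .......
After op 5 (delete): buffer="oaro" (len 4), cursors c1@0 c3@0 c2@2 c4@2, authorship ....
After op 6 (move_right): buffer="oaro" (len 4), cursors c1@1 c3@1 c2@3 c4@3, authorship ....
After op 7 (insert('h')): buffer="ohharhho" (len 8), cursors c1@3 c3@3 c2@7 c4@7, authorship .13..24.
Authorship (.=original, N=cursor N): . 1 3 . . 2 4 .
Index 6: author = 4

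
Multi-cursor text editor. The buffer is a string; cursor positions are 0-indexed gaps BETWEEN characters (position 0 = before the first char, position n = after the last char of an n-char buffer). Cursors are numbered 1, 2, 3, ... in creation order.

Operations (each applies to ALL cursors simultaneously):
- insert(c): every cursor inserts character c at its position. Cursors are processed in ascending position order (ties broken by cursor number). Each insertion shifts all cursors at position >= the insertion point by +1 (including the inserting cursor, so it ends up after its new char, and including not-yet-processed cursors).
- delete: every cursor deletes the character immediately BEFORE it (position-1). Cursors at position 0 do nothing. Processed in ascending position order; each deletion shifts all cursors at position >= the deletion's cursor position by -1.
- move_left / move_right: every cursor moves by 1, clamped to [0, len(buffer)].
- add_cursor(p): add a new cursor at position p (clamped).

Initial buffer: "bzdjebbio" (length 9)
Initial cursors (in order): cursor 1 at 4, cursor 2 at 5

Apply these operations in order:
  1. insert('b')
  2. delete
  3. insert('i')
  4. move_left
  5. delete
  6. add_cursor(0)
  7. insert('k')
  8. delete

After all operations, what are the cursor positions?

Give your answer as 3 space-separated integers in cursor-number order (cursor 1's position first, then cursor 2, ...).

Answer: 3 4 0

Derivation:
After op 1 (insert('b')): buffer="bzdjbebbbio" (len 11), cursors c1@5 c2@7, authorship ....1.2....
After op 2 (delete): buffer="bzdjebbio" (len 9), cursors c1@4 c2@5, authorship .........
After op 3 (insert('i')): buffer="bzdjieibbio" (len 11), cursors c1@5 c2@7, authorship ....1.2....
After op 4 (move_left): buffer="bzdjieibbio" (len 11), cursors c1@4 c2@6, authorship ....1.2....
After op 5 (delete): buffer="bzdiibbio" (len 9), cursors c1@3 c2@4, authorship ...12....
After op 6 (add_cursor(0)): buffer="bzdiibbio" (len 9), cursors c3@0 c1@3 c2@4, authorship ...12....
After op 7 (insert('k')): buffer="kbzdkikibbio" (len 12), cursors c3@1 c1@5 c2@7, authorship 3...1122....
After op 8 (delete): buffer="bzdiibbio" (len 9), cursors c3@0 c1@3 c2@4, authorship ...12....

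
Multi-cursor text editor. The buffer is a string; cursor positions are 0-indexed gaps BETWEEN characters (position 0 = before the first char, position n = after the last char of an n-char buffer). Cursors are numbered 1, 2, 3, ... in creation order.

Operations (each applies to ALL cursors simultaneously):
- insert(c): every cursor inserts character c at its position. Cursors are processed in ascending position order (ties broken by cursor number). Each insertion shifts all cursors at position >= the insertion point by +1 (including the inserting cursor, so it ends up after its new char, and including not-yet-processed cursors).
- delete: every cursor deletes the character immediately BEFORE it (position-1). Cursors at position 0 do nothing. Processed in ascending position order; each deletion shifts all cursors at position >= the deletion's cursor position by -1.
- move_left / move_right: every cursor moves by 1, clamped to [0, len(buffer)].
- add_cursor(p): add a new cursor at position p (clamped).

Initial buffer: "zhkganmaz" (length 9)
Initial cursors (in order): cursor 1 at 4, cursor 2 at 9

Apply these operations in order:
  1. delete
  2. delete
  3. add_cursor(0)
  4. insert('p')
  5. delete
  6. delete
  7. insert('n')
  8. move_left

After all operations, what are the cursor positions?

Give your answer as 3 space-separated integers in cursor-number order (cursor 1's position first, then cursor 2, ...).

After op 1 (delete): buffer="zhkanma" (len 7), cursors c1@3 c2@7, authorship .......
After op 2 (delete): buffer="zhanm" (len 5), cursors c1@2 c2@5, authorship .....
After op 3 (add_cursor(0)): buffer="zhanm" (len 5), cursors c3@0 c1@2 c2@5, authorship .....
After op 4 (insert('p')): buffer="pzhpanmp" (len 8), cursors c3@1 c1@4 c2@8, authorship 3..1...2
After op 5 (delete): buffer="zhanm" (len 5), cursors c3@0 c1@2 c2@5, authorship .....
After op 6 (delete): buffer="zan" (len 3), cursors c3@0 c1@1 c2@3, authorship ...
After op 7 (insert('n')): buffer="nznann" (len 6), cursors c3@1 c1@3 c2@6, authorship 3.1..2
After op 8 (move_left): buffer="nznann" (len 6), cursors c3@0 c1@2 c2@5, authorship 3.1..2

Answer: 2 5 0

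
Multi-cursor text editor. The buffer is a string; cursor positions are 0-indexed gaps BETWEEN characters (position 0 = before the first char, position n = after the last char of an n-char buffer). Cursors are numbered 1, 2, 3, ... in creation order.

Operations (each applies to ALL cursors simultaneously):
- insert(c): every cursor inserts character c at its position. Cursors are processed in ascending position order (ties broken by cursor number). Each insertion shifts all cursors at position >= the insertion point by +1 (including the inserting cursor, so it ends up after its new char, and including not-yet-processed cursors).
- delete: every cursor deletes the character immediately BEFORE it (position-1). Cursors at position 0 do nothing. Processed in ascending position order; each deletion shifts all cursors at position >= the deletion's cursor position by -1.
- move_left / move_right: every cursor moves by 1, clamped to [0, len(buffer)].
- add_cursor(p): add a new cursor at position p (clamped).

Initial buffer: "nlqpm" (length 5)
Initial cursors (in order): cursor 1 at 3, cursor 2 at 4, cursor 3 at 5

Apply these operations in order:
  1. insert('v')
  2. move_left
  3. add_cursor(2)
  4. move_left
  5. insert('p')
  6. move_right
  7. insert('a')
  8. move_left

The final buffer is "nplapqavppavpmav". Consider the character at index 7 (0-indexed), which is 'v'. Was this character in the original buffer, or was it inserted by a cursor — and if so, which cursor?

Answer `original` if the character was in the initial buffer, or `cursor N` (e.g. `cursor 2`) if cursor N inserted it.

Answer: cursor 1

Derivation:
After op 1 (insert('v')): buffer="nlqvpvmv" (len 8), cursors c1@4 c2@6 c3@8, authorship ...1.2.3
After op 2 (move_left): buffer="nlqvpvmv" (len 8), cursors c1@3 c2@5 c3@7, authorship ...1.2.3
After op 3 (add_cursor(2)): buffer="nlqvpvmv" (len 8), cursors c4@2 c1@3 c2@5 c3@7, authorship ...1.2.3
After op 4 (move_left): buffer="nlqvpvmv" (len 8), cursors c4@1 c1@2 c2@4 c3@6, authorship ...1.2.3
After op 5 (insert('p')): buffer="nplpqvppvpmv" (len 12), cursors c4@2 c1@4 c2@7 c3@10, authorship .4.1.12.23.3
After op 6 (move_right): buffer="nplpqvppvpmv" (len 12), cursors c4@3 c1@5 c2@8 c3@11, authorship .4.1.12.23.3
After op 7 (insert('a')): buffer="nplapqavppavpmav" (len 16), cursors c4@4 c1@7 c2@11 c3@15, authorship .4.41.112.223.33
After op 8 (move_left): buffer="nplapqavppavpmav" (len 16), cursors c4@3 c1@6 c2@10 c3@14, authorship .4.41.112.223.33
Authorship (.=original, N=cursor N): . 4 . 4 1 . 1 1 2 . 2 2 3 . 3 3
Index 7: author = 1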